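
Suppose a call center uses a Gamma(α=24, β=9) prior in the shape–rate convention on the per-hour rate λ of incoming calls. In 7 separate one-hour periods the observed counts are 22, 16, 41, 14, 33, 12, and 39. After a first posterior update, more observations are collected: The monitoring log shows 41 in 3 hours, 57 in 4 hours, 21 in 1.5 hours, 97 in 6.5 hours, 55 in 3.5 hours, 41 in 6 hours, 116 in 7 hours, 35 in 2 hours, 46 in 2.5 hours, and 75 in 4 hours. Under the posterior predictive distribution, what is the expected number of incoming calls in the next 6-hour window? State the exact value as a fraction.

Total count: 22 + 16 + 41 + 14 + 33 + 12 + 39 = 177.
Total exposure: 7 hours.
After the first batch: Gamma(24 + 177, 9 + 7) = Gamma(201, 16).
Total count: 41 + 57 + 21 + 97 + 55 + 41 + 116 + 35 + 46 + 75 = 584.
Total exposure: 3 + 4 + 1.5 + 6.5 + 3.5 + 6 + 7 + 2 + 2.5 + 4 = 40 hours.
After the second batch: Gamma(201 + 584, 16 + 40) = Gamma(785, 56).
Predictive mean over a 6-hour window = T·E[λ|data] = 6·785/56 = 2355/28.

2355/28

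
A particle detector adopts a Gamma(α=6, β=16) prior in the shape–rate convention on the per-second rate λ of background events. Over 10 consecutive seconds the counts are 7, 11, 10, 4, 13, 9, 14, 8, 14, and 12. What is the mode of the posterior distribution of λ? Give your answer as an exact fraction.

107/26

Total count: 7 + 11 + 10 + 4 + 13 + 9 + 14 + 8 + 14 + 12 = 102.
Total exposure: 10 seconds.
By Gamma–Poisson conjugacy, the posterior is Gamma(α + Σx, β + Σt) = Gamma(6 + 102, 16 + 10) = Gamma(108, 26).
Posterior mode = (α'−1)/β' = 107/26.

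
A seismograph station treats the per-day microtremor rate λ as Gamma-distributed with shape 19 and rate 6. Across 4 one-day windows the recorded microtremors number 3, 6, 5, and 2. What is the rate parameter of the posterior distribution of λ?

Total count: 3 + 6 + 5 + 2 = 16.
Total exposure: 4 days.
The Gamma prior is conjugate for the Poisson rate, so λ | data ~ Gamma(19+16, 6+4) = Gamma(35, 10).

10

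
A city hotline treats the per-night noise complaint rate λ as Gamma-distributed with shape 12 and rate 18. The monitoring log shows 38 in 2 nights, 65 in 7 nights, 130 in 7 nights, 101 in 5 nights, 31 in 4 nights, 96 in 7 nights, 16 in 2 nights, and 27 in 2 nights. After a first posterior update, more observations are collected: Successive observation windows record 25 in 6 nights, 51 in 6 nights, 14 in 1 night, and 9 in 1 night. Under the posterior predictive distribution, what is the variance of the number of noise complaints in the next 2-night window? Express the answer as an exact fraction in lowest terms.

Total count: 38 + 65 + 130 + 101 + 31 + 96 + 16 + 27 = 504.
Total exposure: 2 + 7 + 7 + 5 + 4 + 7 + 2 + 2 = 36 nights.
After the first batch: Gamma(12 + 504, 18 + 36) = Gamma(516, 54).
Total count: 25 + 51 + 14 + 9 = 99.
Total exposure: 6 + 6 + 1 + 1 = 14 nights.
After the second batch: Gamma(516 + 99, 54 + 14) = Gamma(615, 68).
The posterior predictive for a window of length T is Negative Binomial with variance T·α'·(β'+T)/β'² = 2·615·70/4624 = 21525/1156.

21525/1156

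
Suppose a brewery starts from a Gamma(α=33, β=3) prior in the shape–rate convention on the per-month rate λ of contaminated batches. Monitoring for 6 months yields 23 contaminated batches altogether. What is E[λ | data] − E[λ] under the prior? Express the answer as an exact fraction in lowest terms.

Total count 23 over total exposure 6 months.
Posterior: α' = 33 + 23 = 56, β' = 3 + 6 = 9.
Posterior mean = 56/9 = 56/9; prior mean = 33/3 = 11. Difference = 56/9 − 11 = -43/9.

-43/9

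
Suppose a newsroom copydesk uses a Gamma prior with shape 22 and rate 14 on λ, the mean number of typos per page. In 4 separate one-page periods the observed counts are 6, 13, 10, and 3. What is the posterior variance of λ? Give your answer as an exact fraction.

1/6

Total count: 6 + 13 + 10 + 3 = 32.
Total exposure: 4 pages.
Posterior: α' = 22 + 32 = 54, β' = 14 + 4 = 18.
Posterior variance = α'/β'² = 54/324 = 1/6.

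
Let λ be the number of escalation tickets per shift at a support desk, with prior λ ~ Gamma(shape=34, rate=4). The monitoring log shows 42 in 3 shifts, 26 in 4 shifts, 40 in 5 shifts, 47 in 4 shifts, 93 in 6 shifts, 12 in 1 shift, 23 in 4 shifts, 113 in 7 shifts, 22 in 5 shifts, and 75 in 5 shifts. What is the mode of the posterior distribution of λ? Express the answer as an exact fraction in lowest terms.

263/24

Total count: 42 + 26 + 40 + 47 + 93 + 12 + 23 + 113 + 22 + 75 = 493.
Total exposure: 3 + 4 + 5 + 4 + 6 + 1 + 4 + 7 + 5 + 5 = 44 shifts.
Gamma(α, β) with Poisson data over total exposure Σt gives posterior Gamma(α+Σx, β+Σt) = Gamma(527, 48).
Posterior mode = (α'−1)/β' = 526/48 = 263/24.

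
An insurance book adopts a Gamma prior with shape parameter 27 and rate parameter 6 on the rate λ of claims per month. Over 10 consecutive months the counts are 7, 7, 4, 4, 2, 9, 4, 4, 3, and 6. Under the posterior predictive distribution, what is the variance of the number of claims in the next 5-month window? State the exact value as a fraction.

Total count: 7 + 7 + 4 + 4 + 2 + 9 + 4 + 4 + 3 + 6 = 50.
Total exposure: 10 months.
By Gamma–Poisson conjugacy, the posterior is Gamma(α + Σx, β + Σt) = Gamma(27 + 50, 6 + 10) = Gamma(77, 16).
The posterior predictive for a window of length T is Negative Binomial with variance T·α'·(β'+T)/β'² = 5·77·21/256 = 8085/256.

8085/256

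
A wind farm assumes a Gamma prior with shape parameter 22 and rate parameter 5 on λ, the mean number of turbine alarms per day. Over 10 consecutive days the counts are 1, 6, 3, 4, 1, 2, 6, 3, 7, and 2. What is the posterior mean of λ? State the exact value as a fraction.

Total count: 1 + 6 + 3 + 4 + 1 + 2 + 6 + 3 + 7 + 2 = 35.
Total exposure: 10 days.
The Gamma prior is conjugate for the Poisson rate, so λ | data ~ Gamma(22+35, 5+10) = Gamma(57, 15).
Posterior mean = α'/β' = 57/15 = 19/5.

19/5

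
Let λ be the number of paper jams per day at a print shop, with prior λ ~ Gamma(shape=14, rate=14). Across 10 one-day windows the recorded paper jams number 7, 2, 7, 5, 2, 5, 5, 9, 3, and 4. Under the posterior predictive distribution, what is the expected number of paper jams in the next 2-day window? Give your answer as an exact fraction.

21/4

Total count: 7 + 2 + 7 + 5 + 2 + 5 + 5 + 9 + 3 + 4 = 49.
Total exposure: 10 days.
Gamma(α, β) with Poisson data over total exposure Σt gives posterior Gamma(α+Σx, β+Σt) = Gamma(63, 24).
Predictive mean over a 2-day window = T·E[λ|data] = 2·63/24 = 21/4.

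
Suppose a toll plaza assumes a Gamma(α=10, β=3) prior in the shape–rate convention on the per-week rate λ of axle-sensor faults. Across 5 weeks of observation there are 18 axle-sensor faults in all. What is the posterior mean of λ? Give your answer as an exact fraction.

7/2

Total count 18 over total exposure 5 weeks.
Gamma(α, β) with Poisson data over total exposure Σt gives posterior Gamma(α+Σx, β+Σt) = Gamma(28, 8).
Posterior mean = α'/β' = 28/8 = 7/2.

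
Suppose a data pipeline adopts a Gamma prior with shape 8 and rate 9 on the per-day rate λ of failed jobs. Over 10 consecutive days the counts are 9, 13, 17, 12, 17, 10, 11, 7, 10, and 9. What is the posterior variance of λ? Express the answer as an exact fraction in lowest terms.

Total count: 9 + 13 + 17 + 12 + 17 + 10 + 11 + 7 + 10 + 9 = 115.
Total exposure: 10 days.
By Gamma–Poisson conjugacy, the posterior is Gamma(α + Σx, β + Σt) = Gamma(8 + 115, 9 + 10) = Gamma(123, 19).
Posterior variance = α'/β'² = 123/361.

123/361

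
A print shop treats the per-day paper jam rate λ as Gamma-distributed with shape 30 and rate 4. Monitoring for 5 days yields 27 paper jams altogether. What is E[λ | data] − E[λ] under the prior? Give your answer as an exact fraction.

Total count 27 over total exposure 5 days.
Conjugate update: add total count to the shape and total exposure to the rate, giving Gamma(57, 9).
Posterior mean = 57/9 = 19/3; prior mean = 30/4 = 15/2. Difference = 19/3 − 15/2 = -7/6.

-7/6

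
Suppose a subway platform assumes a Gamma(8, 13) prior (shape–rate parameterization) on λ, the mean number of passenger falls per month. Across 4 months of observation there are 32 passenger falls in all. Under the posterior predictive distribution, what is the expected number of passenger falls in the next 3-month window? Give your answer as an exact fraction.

120/17

Total count 32 over total exposure 4 months.
Conjugate update: add total count to the shape and total exposure to the rate, giving Gamma(40, 17).
Predictive mean over a 3-month window = T·E[λ|data] = 3·40/17 = 120/17.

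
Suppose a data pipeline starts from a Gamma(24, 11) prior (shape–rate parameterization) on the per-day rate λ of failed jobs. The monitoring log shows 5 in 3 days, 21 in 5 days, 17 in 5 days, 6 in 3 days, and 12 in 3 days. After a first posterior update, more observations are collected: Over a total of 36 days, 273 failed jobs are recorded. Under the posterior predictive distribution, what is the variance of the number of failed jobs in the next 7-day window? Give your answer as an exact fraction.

Total count: 5 + 21 + 17 + 6 + 12 = 61.
Total exposure: 3 + 5 + 5 + 3 + 3 = 19 days.
After the first batch: Gamma(24 + 61, 11 + 19) = Gamma(85, 30).
Total count 273 over total exposure 36 days.
After the second batch: Gamma(85 + 273, 30 + 36) = Gamma(358, 66).
The posterior predictive for a window of length T is Negative Binomial with variance T·α'·(β'+T)/β'² = 7·358·73/4356 = 91469/2178.

91469/2178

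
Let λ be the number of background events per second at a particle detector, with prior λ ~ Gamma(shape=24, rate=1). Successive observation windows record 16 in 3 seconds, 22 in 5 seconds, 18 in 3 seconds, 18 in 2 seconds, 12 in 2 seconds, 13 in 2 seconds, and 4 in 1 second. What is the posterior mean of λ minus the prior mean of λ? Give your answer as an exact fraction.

-329/19

Total count: 16 + 22 + 18 + 18 + 12 + 13 + 4 = 103.
Total exposure: 3 + 5 + 3 + 2 + 2 + 2 + 1 = 18 seconds.
Gamma(α, β) with Poisson data over total exposure Σt gives posterior Gamma(α+Σx, β+Σt) = Gamma(127, 19).
Posterior mean = 127/19 = 127/19; prior mean = 24/1 = 24. Difference = 127/19 − 24 = -329/19.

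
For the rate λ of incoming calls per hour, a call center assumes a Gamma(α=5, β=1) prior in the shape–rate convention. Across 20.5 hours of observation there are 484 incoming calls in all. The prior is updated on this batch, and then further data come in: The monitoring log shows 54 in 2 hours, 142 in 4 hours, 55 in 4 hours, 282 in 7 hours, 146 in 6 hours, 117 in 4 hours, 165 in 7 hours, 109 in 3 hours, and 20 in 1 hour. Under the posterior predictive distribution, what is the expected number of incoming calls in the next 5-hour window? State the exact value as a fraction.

Total count 484 over total exposure 20.5 hours.
After the first batch: Gamma(5 + 484, 1 + 20.5) = Gamma(489, 43/2).
Total count: 54 + 142 + 55 + 282 + 146 + 117 + 165 + 109 + 20 = 1090.
Total exposure: 2 + 4 + 4 + 7 + 6 + 4 + 7 + 3 + 1 = 38 hours.
After the second batch: Gamma(489 + 1090, 43/2 + 38) = Gamma(1579, 119/2).
Predictive mean over a 5-hour window = T·E[λ|data] = 5·1579/(119/2) = 15790/119.

15790/119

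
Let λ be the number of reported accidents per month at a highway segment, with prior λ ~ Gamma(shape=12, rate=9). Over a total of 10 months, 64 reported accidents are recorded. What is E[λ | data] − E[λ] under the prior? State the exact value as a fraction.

Total count 64 over total exposure 10 months.
Conjugate update: add total count to the shape and total exposure to the rate, giving Gamma(76, 19).
Posterior mean = 76/19 = 4; prior mean = 12/9 = 4/3. Difference = 4 − 4/3 = 8/3.

8/3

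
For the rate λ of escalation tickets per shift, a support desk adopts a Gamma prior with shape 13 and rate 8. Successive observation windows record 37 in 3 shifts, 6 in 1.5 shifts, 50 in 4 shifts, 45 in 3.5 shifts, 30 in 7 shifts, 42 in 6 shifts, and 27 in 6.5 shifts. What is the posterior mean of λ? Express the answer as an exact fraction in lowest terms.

Total count: 37 + 6 + 50 + 45 + 30 + 42 + 27 = 237.
Total exposure: 3 + 1.5 + 4 + 3.5 + 7 + 6 + 6.5 = 31.5 shifts.
Posterior: α' = 13 + 237 = 250, β' = 8 + 31.5 = 79/2.
Posterior mean = α'/β' = 250/(79/2) = 500/79.

500/79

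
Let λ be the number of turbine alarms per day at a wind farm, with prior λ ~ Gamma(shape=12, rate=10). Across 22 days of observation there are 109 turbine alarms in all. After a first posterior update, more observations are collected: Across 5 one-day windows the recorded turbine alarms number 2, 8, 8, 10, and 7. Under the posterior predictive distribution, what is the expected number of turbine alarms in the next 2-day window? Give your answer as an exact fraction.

Total count 109 over total exposure 22 days.
After the first batch: Gamma(12 + 109, 10 + 22) = Gamma(121, 32).
Total count: 2 + 8 + 8 + 10 + 7 = 35.
Total exposure: 5 days.
After the second batch: Gamma(121 + 35, 32 + 5) = Gamma(156, 37).
Predictive mean over a 2-day window = T·E[λ|data] = 2·156/37 = 312/37.

312/37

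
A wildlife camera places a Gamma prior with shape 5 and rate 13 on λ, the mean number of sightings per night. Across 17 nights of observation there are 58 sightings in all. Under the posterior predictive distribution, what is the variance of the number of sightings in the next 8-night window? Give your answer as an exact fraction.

532/25

Total count 58 over total exposure 17 nights.
The Gamma prior is conjugate for the Poisson rate, so λ | data ~ Gamma(5+58, 13+17) = Gamma(63, 30).
The posterior predictive for a window of length T is Negative Binomial with variance T·α'·(β'+T)/β'² = 8·63·38/900 = 532/25.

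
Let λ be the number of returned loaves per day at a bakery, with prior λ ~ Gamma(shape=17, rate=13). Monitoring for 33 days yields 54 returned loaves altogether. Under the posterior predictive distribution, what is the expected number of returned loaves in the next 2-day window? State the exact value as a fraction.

Total count 54 over total exposure 33 days.
By Gamma–Poisson conjugacy, the posterior is Gamma(α + Σx, β + Σt) = Gamma(17 + 54, 13 + 33) = Gamma(71, 46).
Predictive mean over a 2-day window = T·E[λ|data] = 2·71/46 = 71/23.

71/23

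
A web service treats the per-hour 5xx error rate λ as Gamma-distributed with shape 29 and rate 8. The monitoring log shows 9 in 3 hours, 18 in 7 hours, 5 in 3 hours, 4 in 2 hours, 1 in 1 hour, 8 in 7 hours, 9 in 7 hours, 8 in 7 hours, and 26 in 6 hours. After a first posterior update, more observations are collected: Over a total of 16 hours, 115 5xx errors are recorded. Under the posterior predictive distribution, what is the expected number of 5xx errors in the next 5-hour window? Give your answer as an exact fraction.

1160/67

Total count: 9 + 18 + 5 + 4 + 1 + 8 + 9 + 8 + 26 = 88.
Total exposure: 3 + 7 + 3 + 2 + 1 + 7 + 7 + 7 + 6 = 43 hours.
After the first batch: Gamma(29 + 88, 8 + 43) = Gamma(117, 51).
Total count 115 over total exposure 16 hours.
After the second batch: Gamma(117 + 115, 51 + 16) = Gamma(232, 67).
Predictive mean over a 5-hour window = T·E[λ|data] = 5·232/67 = 1160/67.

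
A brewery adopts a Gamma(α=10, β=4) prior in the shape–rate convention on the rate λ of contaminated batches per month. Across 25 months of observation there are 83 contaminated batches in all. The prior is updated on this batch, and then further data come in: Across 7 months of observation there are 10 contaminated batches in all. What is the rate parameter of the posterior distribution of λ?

Total count 83 over total exposure 25 months.
After the first batch: Gamma(10 + 83, 4 + 25) = Gamma(93, 29).
Total count 10 over total exposure 7 months.
After the second batch: Gamma(93 + 10, 29 + 7) = Gamma(103, 36).

36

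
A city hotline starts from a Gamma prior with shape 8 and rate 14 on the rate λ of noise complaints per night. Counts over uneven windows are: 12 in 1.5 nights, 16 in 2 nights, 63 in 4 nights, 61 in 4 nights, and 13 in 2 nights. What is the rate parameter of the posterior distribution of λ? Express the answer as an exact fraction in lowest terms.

55/2

Total count: 12 + 16 + 63 + 61 + 13 = 165.
Total exposure: 1.5 + 2 + 4 + 4 + 2 = 13.5 nights.
Gamma(α, β) with Poisson data over total exposure Σt gives posterior Gamma(α+Σx, β+Σt) = Gamma(173, 55/2).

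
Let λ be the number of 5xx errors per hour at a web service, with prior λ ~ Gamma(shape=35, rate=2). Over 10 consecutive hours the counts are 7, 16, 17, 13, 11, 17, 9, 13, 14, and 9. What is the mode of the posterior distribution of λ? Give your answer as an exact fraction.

Total count: 7 + 16 + 17 + 13 + 11 + 17 + 9 + 13 + 14 + 9 = 126.
Total exposure: 10 hours.
Gamma(α, β) with Poisson data over total exposure Σt gives posterior Gamma(α+Σx, β+Σt) = Gamma(161, 12).
Posterior mode = (α'−1)/β' = 160/12 = 40/3.

40/3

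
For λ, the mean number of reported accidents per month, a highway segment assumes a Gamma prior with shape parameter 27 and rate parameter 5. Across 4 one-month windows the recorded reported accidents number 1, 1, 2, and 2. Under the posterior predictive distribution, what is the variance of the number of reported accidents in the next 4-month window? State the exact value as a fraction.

Total count: 1 + 1 + 2 + 2 = 6.
Total exposure: 4 months.
Posterior: α' = 27 + 6 = 33, β' = 5 + 4 = 9.
The posterior predictive for a window of length T is Negative Binomial with variance T·α'·(β'+T)/β'² = 4·33·13/81 = 572/27.

572/27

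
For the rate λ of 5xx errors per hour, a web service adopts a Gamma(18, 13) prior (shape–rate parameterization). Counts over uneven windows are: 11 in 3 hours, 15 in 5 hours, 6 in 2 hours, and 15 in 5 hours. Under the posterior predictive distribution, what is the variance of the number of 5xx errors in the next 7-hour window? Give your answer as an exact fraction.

Total count: 11 + 15 + 6 + 15 = 47.
Total exposure: 3 + 5 + 2 + 5 = 15 hours.
The Gamma prior is conjugate for the Poisson rate, so λ | data ~ Gamma(18+47, 13+15) = Gamma(65, 28).
The posterior predictive for a window of length T is Negative Binomial with variance T·α'·(β'+T)/β'² = 7·65·35/784 = 325/16.

325/16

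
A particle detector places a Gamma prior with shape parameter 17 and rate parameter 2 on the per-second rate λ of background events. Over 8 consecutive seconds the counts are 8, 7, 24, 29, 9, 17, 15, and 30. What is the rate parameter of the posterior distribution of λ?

10

Total count: 8 + 7 + 24 + 29 + 9 + 17 + 15 + 30 = 139.
Total exposure: 8 seconds.
The Gamma prior is conjugate for the Poisson rate, so λ | data ~ Gamma(17+139, 2+8) = Gamma(156, 10).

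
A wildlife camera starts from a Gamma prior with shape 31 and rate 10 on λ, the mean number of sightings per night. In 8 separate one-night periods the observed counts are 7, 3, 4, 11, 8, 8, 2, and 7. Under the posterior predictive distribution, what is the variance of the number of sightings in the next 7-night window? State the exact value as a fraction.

Total count: 7 + 3 + 4 + 11 + 8 + 8 + 2 + 7 = 50.
Total exposure: 8 nights.
Gamma(α, β) with Poisson data over total exposure Σt gives posterior Gamma(α+Σx, β+Σt) = Gamma(81, 18).
The posterior predictive for a window of length T is Negative Binomial with variance T·α'·(β'+T)/β'² = 7·81·25/324 = 175/4.

175/4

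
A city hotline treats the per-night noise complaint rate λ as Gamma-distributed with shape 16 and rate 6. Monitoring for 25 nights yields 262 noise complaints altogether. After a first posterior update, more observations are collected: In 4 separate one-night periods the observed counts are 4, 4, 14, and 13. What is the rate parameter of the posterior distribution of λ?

Total count 262 over total exposure 25 nights.
After the first batch: Gamma(16 + 262, 6 + 25) = Gamma(278, 31).
Total count: 4 + 4 + 14 + 13 = 35.
Total exposure: 4 nights.
After the second batch: Gamma(278 + 35, 31 + 4) = Gamma(313, 35).

35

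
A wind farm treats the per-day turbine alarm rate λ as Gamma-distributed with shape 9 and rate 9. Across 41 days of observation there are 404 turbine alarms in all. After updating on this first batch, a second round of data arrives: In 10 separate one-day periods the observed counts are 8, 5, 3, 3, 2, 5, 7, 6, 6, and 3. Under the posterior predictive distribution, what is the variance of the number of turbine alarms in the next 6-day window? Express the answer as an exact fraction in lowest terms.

Total count 404 over total exposure 41 days.
After the first batch: Gamma(9 + 404, 9 + 41) = Gamma(413, 50).
Total count: 8 + 5 + 3 + 3 + 2 + 5 + 7 + 6 + 6 + 3 = 48.
Total exposure: 10 days.
After the second batch: Gamma(413 + 48, 50 + 10) = Gamma(461, 60).
The posterior predictive for a window of length T is Negative Binomial with variance T·α'·(β'+T)/β'² = 6·461·66/3600 = 5071/100.

5071/100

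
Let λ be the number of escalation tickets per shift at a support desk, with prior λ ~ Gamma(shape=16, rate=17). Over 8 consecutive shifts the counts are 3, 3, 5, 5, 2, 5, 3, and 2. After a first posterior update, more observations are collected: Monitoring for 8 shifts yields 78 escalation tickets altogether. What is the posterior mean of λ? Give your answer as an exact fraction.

Total count: 3 + 3 + 5 + 5 + 2 + 5 + 3 + 2 = 28.
Total exposure: 8 shifts.
After the first batch: Gamma(16 + 28, 17 + 8) = Gamma(44, 25).
Total count 78 over total exposure 8 shifts.
After the second batch: Gamma(44 + 78, 25 + 8) = Gamma(122, 33).
Posterior mean = α'/β' = 122/33.

122/33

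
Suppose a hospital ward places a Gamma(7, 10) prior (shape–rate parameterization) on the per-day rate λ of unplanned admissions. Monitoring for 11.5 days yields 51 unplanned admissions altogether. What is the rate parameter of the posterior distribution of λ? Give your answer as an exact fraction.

Total count 51 over total exposure 11.5 days.
Posterior: α' = 7 + 51 = 58, β' = 10 + 11.5 = 43/2.

43/2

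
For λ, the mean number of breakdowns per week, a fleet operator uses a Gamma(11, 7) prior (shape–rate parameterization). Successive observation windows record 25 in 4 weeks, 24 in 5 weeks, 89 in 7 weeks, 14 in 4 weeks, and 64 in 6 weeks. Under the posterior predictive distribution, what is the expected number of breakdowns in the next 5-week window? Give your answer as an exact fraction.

Total count: 25 + 24 + 89 + 14 + 64 = 216.
Total exposure: 4 + 5 + 7 + 4 + 6 = 26 weeks.
Posterior: α' = 11 + 216 = 227, β' = 7 + 26 = 33.
Predictive mean over a 5-week window = T·E[λ|data] = 5·227/33 = 1135/33.

1135/33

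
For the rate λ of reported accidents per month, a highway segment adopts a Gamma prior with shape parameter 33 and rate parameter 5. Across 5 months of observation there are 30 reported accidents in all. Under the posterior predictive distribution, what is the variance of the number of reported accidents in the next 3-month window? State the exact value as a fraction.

Total count 30 over total exposure 5 months.
Conjugate update: add total count to the shape and total exposure to the rate, giving Gamma(63, 10).
The posterior predictive for a window of length T is Negative Binomial with variance T·α'·(β'+T)/β'² = 3·63·13/100 = 2457/100.

2457/100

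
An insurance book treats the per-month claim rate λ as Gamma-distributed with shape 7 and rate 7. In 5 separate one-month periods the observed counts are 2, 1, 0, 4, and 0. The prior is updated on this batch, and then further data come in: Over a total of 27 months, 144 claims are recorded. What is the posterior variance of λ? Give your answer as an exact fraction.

158/1521

Total count: 2 + 1 + 0 + 4 + 0 = 7.
Total exposure: 5 months.
After the first batch: Gamma(7 + 7, 7 + 5) = Gamma(14, 12).
Total count 144 over total exposure 27 months.
After the second batch: Gamma(14 + 144, 12 + 27) = Gamma(158, 39).
Posterior variance = α'/β'² = 158/1521.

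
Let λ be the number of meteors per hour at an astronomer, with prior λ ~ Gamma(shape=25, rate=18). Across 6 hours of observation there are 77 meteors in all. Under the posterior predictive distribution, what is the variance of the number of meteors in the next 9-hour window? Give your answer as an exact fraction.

Total count 77 over total exposure 6 hours.
By Gamma–Poisson conjugacy, the posterior is Gamma(α + Σx, β + Σt) = Gamma(25 + 77, 18 + 6) = Gamma(102, 24).
The posterior predictive for a window of length T is Negative Binomial with variance T·α'·(β'+T)/β'² = 9·102·33/576 = 1683/32.

1683/32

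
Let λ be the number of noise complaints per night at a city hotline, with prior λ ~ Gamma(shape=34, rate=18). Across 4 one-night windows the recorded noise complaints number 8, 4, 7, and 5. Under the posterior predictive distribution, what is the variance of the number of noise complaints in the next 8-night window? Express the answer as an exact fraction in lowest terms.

Total count: 8 + 4 + 7 + 5 = 24.
Total exposure: 4 nights.
Conjugate update: add total count to the shape and total exposure to the rate, giving Gamma(58, 22).
The posterior predictive for a window of length T is Negative Binomial with variance T·α'·(β'+T)/β'² = 8·58·30/484 = 3480/121.

3480/121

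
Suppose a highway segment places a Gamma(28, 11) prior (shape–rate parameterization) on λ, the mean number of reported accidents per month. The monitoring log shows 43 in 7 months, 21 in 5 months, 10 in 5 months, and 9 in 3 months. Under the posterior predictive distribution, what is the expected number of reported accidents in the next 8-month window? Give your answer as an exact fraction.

Total count: 43 + 21 + 10 + 9 = 83.
Total exposure: 7 + 5 + 5 + 3 = 20 months.
Gamma(α, β) with Poisson data over total exposure Σt gives posterior Gamma(α+Σx, β+Σt) = Gamma(111, 31).
Predictive mean over an 8-month window = T·E[λ|data] = 8·111/31 = 888/31.

888/31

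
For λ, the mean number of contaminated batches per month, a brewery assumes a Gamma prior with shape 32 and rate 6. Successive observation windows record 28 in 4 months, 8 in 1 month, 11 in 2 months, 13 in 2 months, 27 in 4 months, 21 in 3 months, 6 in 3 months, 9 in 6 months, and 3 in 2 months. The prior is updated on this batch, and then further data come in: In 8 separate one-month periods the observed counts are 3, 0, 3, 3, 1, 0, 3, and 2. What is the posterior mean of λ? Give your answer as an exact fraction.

173/41

Total count: 28 + 8 + 11 + 13 + 27 + 21 + 6 + 9 + 3 = 126.
Total exposure: 4 + 1 + 2 + 2 + 4 + 3 + 3 + 6 + 2 = 27 months.
After the first batch: Gamma(32 + 126, 6 + 27) = Gamma(158, 33).
Total count: 3 + 0 + 3 + 3 + 1 + 0 + 3 + 2 = 15.
Total exposure: 8 months.
After the second batch: Gamma(158 + 15, 33 + 8) = Gamma(173, 41).
Posterior mean = α'/β' = 173/41.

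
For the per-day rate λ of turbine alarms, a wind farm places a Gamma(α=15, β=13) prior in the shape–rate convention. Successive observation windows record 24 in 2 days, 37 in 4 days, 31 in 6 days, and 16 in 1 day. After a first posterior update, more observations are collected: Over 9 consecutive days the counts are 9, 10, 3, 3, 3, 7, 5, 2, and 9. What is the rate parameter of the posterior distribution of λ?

35

Total count: 24 + 37 + 31 + 16 = 108.
Total exposure: 2 + 4 + 6 + 1 = 13 days.
After the first batch: Gamma(15 + 108, 13 + 13) = Gamma(123, 26).
Total count: 9 + 10 + 3 + 3 + 3 + 7 + 5 + 2 + 9 = 51.
Total exposure: 9 days.
After the second batch: Gamma(123 + 51, 26 + 9) = Gamma(174, 35).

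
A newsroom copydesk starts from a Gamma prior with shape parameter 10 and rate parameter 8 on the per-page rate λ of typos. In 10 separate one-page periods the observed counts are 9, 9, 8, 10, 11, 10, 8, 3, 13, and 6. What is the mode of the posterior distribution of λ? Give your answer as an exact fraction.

16/3

Total count: 9 + 9 + 8 + 10 + 11 + 10 + 8 + 3 + 13 + 6 = 87.
Total exposure: 10 pages.
The Gamma prior is conjugate for the Poisson rate, so λ | data ~ Gamma(10+87, 8+10) = Gamma(97, 18).
Posterior mode = (α'−1)/β' = 96/18 = 16/3.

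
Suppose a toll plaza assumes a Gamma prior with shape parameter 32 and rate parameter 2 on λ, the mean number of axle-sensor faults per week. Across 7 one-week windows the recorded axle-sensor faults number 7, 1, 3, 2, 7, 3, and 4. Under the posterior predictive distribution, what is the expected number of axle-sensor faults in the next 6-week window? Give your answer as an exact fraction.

Total count: 7 + 1 + 3 + 2 + 7 + 3 + 4 = 27.
Total exposure: 7 weeks.
Gamma(α, β) with Poisson data over total exposure Σt gives posterior Gamma(α+Σx, β+Σt) = Gamma(59, 9).
Predictive mean over a 6-week window = T·E[λ|data] = 6·59/9 = 118/3.

118/3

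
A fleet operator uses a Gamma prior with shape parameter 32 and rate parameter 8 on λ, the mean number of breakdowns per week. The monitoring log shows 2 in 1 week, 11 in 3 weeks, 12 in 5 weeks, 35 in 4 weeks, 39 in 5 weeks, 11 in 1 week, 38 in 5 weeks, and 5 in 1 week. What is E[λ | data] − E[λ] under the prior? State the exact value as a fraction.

Total count: 2 + 11 + 12 + 35 + 39 + 11 + 38 + 5 = 153.
Total exposure: 1 + 3 + 5 + 4 + 5 + 1 + 5 + 1 = 25 weeks.
The Gamma prior is conjugate for the Poisson rate, so λ | data ~ Gamma(32+153, 8+25) = Gamma(185, 33).
Posterior mean = 185/33 = 185/33; prior mean = 32/8 = 4. Difference = 185/33 − 4 = 53/33.

53/33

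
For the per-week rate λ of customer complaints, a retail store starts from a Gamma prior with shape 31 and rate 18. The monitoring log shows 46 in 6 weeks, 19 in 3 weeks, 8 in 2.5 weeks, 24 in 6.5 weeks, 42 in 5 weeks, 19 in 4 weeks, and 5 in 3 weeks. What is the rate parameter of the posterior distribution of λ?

48

Total count: 46 + 19 + 8 + 24 + 42 + 19 + 5 = 163.
Total exposure: 6 + 3 + 2.5 + 6.5 + 5 + 4 + 3 = 30 weeks.
The Gamma prior is conjugate for the Poisson rate, so λ | data ~ Gamma(31+163, 18+30) = Gamma(194, 48).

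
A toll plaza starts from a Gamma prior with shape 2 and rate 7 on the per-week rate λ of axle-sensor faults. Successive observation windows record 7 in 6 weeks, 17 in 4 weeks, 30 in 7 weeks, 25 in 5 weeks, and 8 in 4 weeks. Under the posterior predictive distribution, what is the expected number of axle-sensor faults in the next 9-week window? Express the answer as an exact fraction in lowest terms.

267/11

Total count: 7 + 17 + 30 + 25 + 8 = 87.
Total exposure: 6 + 4 + 7 + 5 + 4 = 26 weeks.
By Gamma–Poisson conjugacy, the posterior is Gamma(α + Σx, β + Σt) = Gamma(2 + 87, 7 + 26) = Gamma(89, 33).
Predictive mean over a 9-week window = T·E[λ|data] = 9·89/33 = 267/11.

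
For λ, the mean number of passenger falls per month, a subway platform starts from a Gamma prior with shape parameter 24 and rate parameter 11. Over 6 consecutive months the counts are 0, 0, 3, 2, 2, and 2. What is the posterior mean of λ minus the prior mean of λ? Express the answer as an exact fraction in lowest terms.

Total count: 0 + 0 + 3 + 2 + 2 + 2 = 9.
Total exposure: 6 months.
Posterior: α' = 24 + 9 = 33, β' = 11 + 6 = 17.
Posterior mean = 33/17 = 33/17; prior mean = 24/11 = 24/11. Difference = 33/17 − 24/11 = -45/187.

-45/187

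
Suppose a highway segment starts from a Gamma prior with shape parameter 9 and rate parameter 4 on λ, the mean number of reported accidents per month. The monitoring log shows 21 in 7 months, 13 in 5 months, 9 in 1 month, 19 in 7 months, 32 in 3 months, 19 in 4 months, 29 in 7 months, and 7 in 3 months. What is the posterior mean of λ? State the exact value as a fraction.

158/41

Total count: 21 + 13 + 9 + 19 + 32 + 19 + 29 + 7 = 149.
Total exposure: 7 + 5 + 1 + 7 + 3 + 4 + 7 + 3 = 37 months.
Posterior: α' = 9 + 149 = 158, β' = 4 + 37 = 41.
Posterior mean = α'/β' = 158/41.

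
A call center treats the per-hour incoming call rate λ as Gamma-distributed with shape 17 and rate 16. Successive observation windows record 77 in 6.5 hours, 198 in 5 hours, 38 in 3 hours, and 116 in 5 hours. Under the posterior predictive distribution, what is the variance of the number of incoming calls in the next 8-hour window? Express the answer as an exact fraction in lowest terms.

Total count: 77 + 198 + 38 + 116 = 429.
Total exposure: 6.5 + 5 + 3 + 5 = 19.5 hours.
Posterior: α' = 17 + 429 = 446, β' = 16 + 19.5 = 71/2.
The posterior predictive for a window of length T is Negative Binomial with variance T·α'·(β'+T)/β'² = 8·446·(87/2)/(5041/4) = 620832/5041.

620832/5041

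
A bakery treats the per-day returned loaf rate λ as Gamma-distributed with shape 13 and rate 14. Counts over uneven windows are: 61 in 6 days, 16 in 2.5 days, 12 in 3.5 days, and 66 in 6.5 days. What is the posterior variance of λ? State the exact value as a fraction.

672/4225

Total count: 61 + 16 + 12 + 66 = 155.
Total exposure: 6 + 2.5 + 3.5 + 6.5 = 18.5 days.
Gamma(α, β) with Poisson data over total exposure Σt gives posterior Gamma(α+Σx, β+Σt) = Gamma(168, 65/2).
Posterior variance = α'/β'² = 168/(4225/4) = 672/4225.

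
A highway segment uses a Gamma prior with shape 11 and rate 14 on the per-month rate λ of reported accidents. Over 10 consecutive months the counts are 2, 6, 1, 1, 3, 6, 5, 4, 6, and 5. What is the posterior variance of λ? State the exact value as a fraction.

25/288

Total count: 2 + 6 + 1 + 1 + 3 + 6 + 5 + 4 + 6 + 5 = 39.
Total exposure: 10 months.
By Gamma–Poisson conjugacy, the posterior is Gamma(α + Σx, β + Σt) = Gamma(11 + 39, 14 + 10) = Gamma(50, 24).
Posterior variance = α'/β'² = 50/576 = 25/288.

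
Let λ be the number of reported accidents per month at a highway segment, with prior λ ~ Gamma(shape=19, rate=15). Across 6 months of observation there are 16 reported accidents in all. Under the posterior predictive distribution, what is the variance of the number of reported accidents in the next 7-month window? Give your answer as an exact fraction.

140/9

Total count 16 over total exposure 6 months.
Gamma(α, β) with Poisson data over total exposure Σt gives posterior Gamma(α+Σx, β+Σt) = Gamma(35, 21).
The posterior predictive for a window of length T is Negative Binomial with variance T·α'·(β'+T)/β'² = 7·35·28/441 = 140/9.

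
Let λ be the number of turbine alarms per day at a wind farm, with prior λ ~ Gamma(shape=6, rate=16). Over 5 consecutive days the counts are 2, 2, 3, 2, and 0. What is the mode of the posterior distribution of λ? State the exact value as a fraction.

Total count: 2 + 2 + 3 + 2 + 0 = 9.
Total exposure: 5 days.
By Gamma–Poisson conjugacy, the posterior is Gamma(α + Σx, β + Σt) = Gamma(6 + 9, 16 + 5) = Gamma(15, 21).
Posterior mode = (α'−1)/β' = 14/21 = 2/3.

2/3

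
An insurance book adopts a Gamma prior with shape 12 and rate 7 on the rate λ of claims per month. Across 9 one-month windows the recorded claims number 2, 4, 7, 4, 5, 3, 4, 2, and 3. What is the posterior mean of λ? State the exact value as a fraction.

23/8

Total count: 2 + 4 + 7 + 4 + 5 + 3 + 4 + 2 + 3 = 34.
Total exposure: 9 months.
Conjugate update: add total count to the shape and total exposure to the rate, giving Gamma(46, 16).
Posterior mean = α'/β' = 46/16 = 23/8.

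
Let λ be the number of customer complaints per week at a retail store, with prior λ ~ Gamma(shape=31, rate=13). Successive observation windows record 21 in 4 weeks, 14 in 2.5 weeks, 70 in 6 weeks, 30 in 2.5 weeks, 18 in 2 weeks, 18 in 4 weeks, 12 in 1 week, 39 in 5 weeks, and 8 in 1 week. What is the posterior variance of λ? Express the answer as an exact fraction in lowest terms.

Total count: 21 + 14 + 70 + 30 + 18 + 18 + 12 + 39 + 8 = 230.
Total exposure: 4 + 2.5 + 6 + 2.5 + 2 + 4 + 1 + 5 + 1 = 28 weeks.
By Gamma–Poisson conjugacy, the posterior is Gamma(α + Σx, β + Σt) = Gamma(31 + 230, 13 + 28) = Gamma(261, 41).
Posterior variance = α'/β'² = 261/1681.

261/1681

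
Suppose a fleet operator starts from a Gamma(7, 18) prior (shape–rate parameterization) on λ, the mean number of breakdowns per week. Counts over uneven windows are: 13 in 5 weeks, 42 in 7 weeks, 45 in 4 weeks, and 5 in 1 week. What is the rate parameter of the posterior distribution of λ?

Total count: 13 + 42 + 45 + 5 = 105.
Total exposure: 5 + 7 + 4 + 1 = 17 weeks.
Posterior: α' = 7 + 105 = 112, β' = 18 + 17 = 35.

35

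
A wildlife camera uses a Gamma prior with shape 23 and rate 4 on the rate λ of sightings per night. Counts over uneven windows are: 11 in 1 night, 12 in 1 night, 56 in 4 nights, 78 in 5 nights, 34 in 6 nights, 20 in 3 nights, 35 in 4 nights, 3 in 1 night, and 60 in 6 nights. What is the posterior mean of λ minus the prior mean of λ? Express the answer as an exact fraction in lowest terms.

Total count: 11 + 12 + 56 + 78 + 34 + 20 + 35 + 3 + 60 = 309.
Total exposure: 1 + 1 + 4 + 5 + 6 + 3 + 4 + 1 + 6 = 31 nights.
By Gamma–Poisson conjugacy, the posterior is Gamma(α + Σx, β + Σt) = Gamma(23 + 309, 4 + 31) = Gamma(332, 35).
Posterior mean = 332/35 = 332/35; prior mean = 23/4 = 23/4. Difference = 332/35 − 23/4 = 523/140.

523/140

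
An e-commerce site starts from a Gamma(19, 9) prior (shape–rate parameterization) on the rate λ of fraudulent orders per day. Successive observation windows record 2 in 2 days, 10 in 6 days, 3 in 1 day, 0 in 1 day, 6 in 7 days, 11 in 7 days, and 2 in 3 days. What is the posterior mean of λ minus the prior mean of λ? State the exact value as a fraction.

-23/36

Total count: 2 + 10 + 3 + 0 + 6 + 11 + 2 = 34.
Total exposure: 2 + 6 + 1 + 1 + 7 + 7 + 3 = 27 days.
Conjugate update: add total count to the shape and total exposure to the rate, giving Gamma(53, 36).
Posterior mean = 53/36 = 53/36; prior mean = 19/9 = 19/9. Difference = 53/36 − 19/9 = -23/36.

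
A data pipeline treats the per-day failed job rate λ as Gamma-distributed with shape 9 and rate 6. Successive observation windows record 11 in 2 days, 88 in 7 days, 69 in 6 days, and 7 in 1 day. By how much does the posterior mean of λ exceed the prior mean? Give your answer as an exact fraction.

151/22

Total count: 11 + 88 + 69 + 7 = 175.
Total exposure: 2 + 7 + 6 + 1 = 16 days.
The Gamma prior is conjugate for the Poisson rate, so λ | data ~ Gamma(9+175, 6+16) = Gamma(184, 22).
Posterior mean = 184/22 = 92/11; prior mean = 9/6 = 3/2. Difference = 92/11 − 3/2 = 151/22.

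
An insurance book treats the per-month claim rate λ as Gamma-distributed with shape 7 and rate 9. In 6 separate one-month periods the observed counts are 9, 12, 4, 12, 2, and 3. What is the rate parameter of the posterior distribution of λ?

Total count: 9 + 12 + 4 + 12 + 2 + 3 = 42.
Total exposure: 6 months.
Posterior: α' = 7 + 42 = 49, β' = 9 + 6 = 15.

15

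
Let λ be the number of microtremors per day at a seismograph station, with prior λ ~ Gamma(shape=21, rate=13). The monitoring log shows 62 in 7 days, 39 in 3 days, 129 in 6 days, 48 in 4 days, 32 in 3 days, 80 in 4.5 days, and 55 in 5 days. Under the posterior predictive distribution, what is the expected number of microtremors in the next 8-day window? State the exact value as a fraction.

Total count: 62 + 39 + 129 + 48 + 32 + 80 + 55 = 445.
Total exposure: 7 + 3 + 6 + 4 + 3 + 4.5 + 5 = 32.5 days.
Posterior: α' = 21 + 445 = 466, β' = 13 + 32.5 = 91/2.
Predictive mean over an 8-day window = T·E[λ|data] = 8·466/(91/2) = 7456/91.

7456/91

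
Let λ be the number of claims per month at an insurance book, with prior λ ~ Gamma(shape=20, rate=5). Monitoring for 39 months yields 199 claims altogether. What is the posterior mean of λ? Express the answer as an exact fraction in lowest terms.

Total count 199 over total exposure 39 months.
Gamma(α, β) with Poisson data over total exposure Σt gives posterior Gamma(α+Σx, β+Σt) = Gamma(219, 44).
Posterior mean = α'/β' = 219/44.

219/44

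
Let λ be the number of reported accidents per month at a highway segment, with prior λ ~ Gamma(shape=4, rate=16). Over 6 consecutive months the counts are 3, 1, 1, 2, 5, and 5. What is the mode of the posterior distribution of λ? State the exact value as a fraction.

Total count: 3 + 1 + 1 + 2 + 5 + 5 = 17.
Total exposure: 6 months.
By Gamma–Poisson conjugacy, the posterior is Gamma(α + Σx, β + Σt) = Gamma(4 + 17, 16 + 6) = Gamma(21, 22).
Posterior mode = (α'−1)/β' = 20/22 = 10/11.

10/11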